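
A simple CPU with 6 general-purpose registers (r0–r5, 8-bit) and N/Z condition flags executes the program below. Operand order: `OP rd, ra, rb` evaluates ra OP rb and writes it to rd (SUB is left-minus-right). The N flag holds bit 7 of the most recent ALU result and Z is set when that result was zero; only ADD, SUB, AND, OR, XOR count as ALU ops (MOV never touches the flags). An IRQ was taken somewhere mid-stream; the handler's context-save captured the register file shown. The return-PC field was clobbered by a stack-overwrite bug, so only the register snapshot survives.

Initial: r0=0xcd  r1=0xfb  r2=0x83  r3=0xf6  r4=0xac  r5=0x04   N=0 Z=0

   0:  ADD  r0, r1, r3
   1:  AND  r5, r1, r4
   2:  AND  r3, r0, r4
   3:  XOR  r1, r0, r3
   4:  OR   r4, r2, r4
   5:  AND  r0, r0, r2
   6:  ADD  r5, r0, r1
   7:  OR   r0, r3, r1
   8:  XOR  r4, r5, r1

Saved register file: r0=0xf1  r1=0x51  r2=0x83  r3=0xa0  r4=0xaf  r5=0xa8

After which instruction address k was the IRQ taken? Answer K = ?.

after  0: r0=0xf1 r1=0xfb r2=0x83 r3=0xf6 r4=0xac r5=0x04  N=1 Z=0
after  1: r0=0xf1 r1=0xfb r2=0x83 r3=0xf6 r4=0xac r5=0xa8  N=1 Z=0
after  2: r0=0xf1 r1=0xfb r2=0x83 r3=0xa0 r4=0xac r5=0xa8  N=1 Z=0
after  3: r0=0xf1 r1=0x51 r2=0x83 r3=0xa0 r4=0xac r5=0xa8  N=0 Z=0
after  4: r0=0xf1 r1=0x51 r2=0x83 r3=0xa0 r4=0xaf r5=0xa8  N=1 Z=0
-- IRQ taken; context saved, return-PC = 5 --

K = 4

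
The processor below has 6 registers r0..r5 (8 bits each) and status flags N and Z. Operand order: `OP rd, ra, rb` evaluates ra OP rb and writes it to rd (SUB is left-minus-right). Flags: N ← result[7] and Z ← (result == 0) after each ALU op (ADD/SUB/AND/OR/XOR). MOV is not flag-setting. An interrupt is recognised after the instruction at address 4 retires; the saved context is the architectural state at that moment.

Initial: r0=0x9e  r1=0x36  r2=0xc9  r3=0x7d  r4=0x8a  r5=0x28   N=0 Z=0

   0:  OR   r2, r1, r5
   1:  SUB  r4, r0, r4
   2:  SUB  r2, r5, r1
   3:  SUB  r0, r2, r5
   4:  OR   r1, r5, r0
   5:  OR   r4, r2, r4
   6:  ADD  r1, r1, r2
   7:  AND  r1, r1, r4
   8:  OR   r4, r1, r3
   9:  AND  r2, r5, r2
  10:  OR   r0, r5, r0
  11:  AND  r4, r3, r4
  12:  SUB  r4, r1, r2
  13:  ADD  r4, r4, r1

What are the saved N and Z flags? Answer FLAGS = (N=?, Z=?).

after  0: r0=0x9e r1=0x36 r2=0x3e r3=0x7d r4=0x8a r5=0x28  N=0 Z=0
after  1: r0=0x9e r1=0x36 r2=0x3e r3=0x7d r4=0x14 r5=0x28  N=0 Z=0
after  2: r0=0x9e r1=0x36 r2=0xf2 r3=0x7d r4=0x14 r5=0x28  N=1 Z=0
after  3: r0=0xca r1=0x36 r2=0xf2 r3=0x7d r4=0x14 r5=0x28  N=1 Z=0
after  4: r0=0xca r1=0xea r2=0xf2 r3=0x7d r4=0x14 r5=0x28  N=1 Z=0
-- IRQ taken; context saved, return-PC = 5 --

FLAGS = (N=1, Z=0)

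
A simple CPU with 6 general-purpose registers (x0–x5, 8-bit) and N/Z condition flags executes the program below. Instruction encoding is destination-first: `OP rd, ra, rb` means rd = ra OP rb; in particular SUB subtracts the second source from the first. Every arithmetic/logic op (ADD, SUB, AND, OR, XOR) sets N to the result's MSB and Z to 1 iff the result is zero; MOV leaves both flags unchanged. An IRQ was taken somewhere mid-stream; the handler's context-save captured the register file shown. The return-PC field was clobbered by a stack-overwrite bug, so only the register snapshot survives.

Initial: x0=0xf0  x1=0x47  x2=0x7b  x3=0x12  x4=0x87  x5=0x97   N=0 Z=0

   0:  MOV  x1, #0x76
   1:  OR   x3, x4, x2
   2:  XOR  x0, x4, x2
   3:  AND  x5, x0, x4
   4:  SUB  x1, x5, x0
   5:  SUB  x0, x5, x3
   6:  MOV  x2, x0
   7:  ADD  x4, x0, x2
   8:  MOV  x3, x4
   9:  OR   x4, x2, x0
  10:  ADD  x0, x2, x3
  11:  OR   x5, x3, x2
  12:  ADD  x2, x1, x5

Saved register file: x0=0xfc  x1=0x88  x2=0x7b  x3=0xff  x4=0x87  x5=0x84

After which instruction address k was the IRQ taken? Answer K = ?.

K = 4

after  0: x0=0xf0 x1=0x76 x2=0x7b x3=0x12 x4=0x87 x5=0x97  N=0 Z=0
after  1: x0=0xf0 x1=0x76 x2=0x7b x3=0xff x4=0x87 x5=0x97  N=1 Z=0
after  2: x0=0xfc x1=0x76 x2=0x7b x3=0xff x4=0x87 x5=0x97  N=1 Z=0
after  3: x0=0xfc x1=0x76 x2=0x7b x3=0xff x4=0x87 x5=0x84  N=1 Z=0
after  4: x0=0xfc x1=0x88 x2=0x7b x3=0xff x4=0x87 x5=0x84  N=1 Z=0
-- IRQ taken; context saved, return-PC = 5 --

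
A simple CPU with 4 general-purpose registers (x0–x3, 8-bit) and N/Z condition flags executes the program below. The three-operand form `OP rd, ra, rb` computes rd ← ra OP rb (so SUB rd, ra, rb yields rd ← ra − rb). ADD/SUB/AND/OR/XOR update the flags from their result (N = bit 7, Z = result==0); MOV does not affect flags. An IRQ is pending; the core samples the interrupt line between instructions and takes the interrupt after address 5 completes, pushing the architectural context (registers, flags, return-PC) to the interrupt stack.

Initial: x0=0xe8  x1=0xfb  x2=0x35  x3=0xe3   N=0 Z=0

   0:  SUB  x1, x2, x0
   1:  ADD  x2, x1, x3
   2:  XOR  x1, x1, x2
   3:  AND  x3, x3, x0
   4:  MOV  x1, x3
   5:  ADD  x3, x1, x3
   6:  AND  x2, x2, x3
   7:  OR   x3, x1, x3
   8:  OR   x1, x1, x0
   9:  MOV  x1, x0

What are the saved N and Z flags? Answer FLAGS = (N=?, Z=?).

FLAGS = (N=1, Z=0)

after  0: x0=0xe8 x1=0x4d x2=0x35 x3=0xe3  N=0 Z=0
after  1: x0=0xe8 x1=0x4d x2=0x30 x3=0xe3  N=0 Z=0
after  2: x0=0xe8 x1=0x7d x2=0x30 x3=0xe3  N=0 Z=0
after  3: x0=0xe8 x1=0x7d x2=0x30 x3=0xe0  N=1 Z=0
after  4: x0=0xe8 x1=0xe0 x2=0x30 x3=0xe0  N=1 Z=0
after  5: x0=0xe8 x1=0xe0 x2=0x30 x3=0xc0  N=1 Z=0
-- IRQ taken; context saved, return-PC = 6 --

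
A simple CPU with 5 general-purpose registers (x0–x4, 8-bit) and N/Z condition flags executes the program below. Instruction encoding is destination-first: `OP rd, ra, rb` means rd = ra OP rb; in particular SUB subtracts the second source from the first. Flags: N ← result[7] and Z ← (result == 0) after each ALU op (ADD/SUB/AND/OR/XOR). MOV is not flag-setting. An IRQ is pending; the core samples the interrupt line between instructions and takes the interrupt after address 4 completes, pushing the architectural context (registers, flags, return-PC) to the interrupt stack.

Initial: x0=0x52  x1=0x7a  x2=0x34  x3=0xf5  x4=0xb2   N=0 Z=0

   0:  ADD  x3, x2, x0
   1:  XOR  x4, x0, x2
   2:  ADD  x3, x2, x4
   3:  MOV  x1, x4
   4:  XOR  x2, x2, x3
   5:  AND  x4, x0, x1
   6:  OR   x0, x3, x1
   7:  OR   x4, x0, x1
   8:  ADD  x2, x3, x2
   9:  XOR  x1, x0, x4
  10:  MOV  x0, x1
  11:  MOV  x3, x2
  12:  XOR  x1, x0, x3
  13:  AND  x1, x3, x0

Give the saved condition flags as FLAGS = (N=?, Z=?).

after  0: x0=0x52 x1=0x7a x2=0x34 x3=0x86 x4=0xb2  N=1 Z=0
after  1: x0=0x52 x1=0x7a x2=0x34 x3=0x86 x4=0x66  N=0 Z=0
after  2: x0=0x52 x1=0x7a x2=0x34 x3=0x9a x4=0x66  N=1 Z=0
after  3: x0=0x52 x1=0x66 x2=0x34 x3=0x9a x4=0x66  N=1 Z=0
after  4: x0=0x52 x1=0x66 x2=0xae x3=0x9a x4=0x66  N=1 Z=0
-- IRQ taken; context saved, return-PC = 5 --

FLAGS = (N=1, Z=0)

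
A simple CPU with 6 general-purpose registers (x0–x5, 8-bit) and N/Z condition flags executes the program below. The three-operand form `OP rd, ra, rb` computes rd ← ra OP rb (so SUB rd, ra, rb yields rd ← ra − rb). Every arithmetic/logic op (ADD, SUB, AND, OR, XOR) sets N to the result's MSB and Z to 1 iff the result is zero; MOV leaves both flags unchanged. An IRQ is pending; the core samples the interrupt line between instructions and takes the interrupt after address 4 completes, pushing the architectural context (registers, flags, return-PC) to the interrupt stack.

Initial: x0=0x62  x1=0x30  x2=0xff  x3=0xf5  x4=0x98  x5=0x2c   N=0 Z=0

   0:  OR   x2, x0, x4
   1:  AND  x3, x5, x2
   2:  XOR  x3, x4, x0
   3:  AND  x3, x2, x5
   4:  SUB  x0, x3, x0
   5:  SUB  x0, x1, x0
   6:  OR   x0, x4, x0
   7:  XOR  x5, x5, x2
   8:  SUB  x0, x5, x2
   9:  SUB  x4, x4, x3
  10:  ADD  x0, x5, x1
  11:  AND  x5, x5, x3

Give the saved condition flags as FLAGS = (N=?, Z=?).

FLAGS = (N=1, Z=0)

after  0: x0=0x62 x1=0x30 x2=0xfa x3=0xf5 x4=0x98 x5=0x2c  N=1 Z=0
after  1: x0=0x62 x1=0x30 x2=0xfa x3=0x28 x4=0x98 x5=0x2c  N=0 Z=0
after  2: x0=0x62 x1=0x30 x2=0xfa x3=0xfa x4=0x98 x5=0x2c  N=1 Z=0
after  3: x0=0x62 x1=0x30 x2=0xfa x3=0x28 x4=0x98 x5=0x2c  N=0 Z=0
after  4: x0=0xc6 x1=0x30 x2=0xfa x3=0x28 x4=0x98 x5=0x2c  N=1 Z=0
-- IRQ taken; context saved, return-PC = 5 --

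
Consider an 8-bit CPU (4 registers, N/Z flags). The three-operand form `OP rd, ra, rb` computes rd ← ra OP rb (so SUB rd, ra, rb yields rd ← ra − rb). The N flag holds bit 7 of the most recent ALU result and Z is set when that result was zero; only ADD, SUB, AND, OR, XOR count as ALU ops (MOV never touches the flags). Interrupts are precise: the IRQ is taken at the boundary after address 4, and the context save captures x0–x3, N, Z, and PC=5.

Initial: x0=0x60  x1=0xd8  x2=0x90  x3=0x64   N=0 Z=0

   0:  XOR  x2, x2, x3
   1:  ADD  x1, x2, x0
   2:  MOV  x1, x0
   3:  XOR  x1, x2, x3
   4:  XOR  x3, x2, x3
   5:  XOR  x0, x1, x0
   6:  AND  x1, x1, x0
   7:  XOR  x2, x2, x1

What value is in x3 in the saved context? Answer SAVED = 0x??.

SAVED = 0x90

after  0: x0=0x60 x1=0xd8 x2=0xf4 x3=0x64  N=1 Z=0
after  1: x0=0x60 x1=0x54 x2=0xf4 x3=0x64  N=0 Z=0
after  2: x0=0x60 x1=0x60 x2=0xf4 x3=0x64  N=0 Z=0
after  3: x0=0x60 x1=0x90 x2=0xf4 x3=0x64  N=1 Z=0
after  4: x0=0x60 x1=0x90 x2=0xf4 x3=0x90  N=1 Z=0
-- IRQ taken; context saved, return-PC = 5 --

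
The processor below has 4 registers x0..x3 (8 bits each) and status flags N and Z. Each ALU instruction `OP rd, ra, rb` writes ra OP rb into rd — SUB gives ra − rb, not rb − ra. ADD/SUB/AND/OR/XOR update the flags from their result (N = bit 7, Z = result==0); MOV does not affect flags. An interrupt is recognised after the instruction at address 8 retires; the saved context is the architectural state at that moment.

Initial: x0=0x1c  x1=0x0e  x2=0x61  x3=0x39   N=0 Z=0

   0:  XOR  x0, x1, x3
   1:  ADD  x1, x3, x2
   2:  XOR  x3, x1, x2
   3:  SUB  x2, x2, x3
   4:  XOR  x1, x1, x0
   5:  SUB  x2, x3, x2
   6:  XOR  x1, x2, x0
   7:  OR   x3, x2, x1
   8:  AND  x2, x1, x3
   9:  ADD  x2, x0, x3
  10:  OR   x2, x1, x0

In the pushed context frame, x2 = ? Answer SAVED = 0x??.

SAVED = 0xa2

after  0: x0=0x37 x1=0x0e x2=0x61 x3=0x39  N=0 Z=0
after  1: x0=0x37 x1=0x9a x2=0x61 x3=0x39  N=1 Z=0
after  2: x0=0x37 x1=0x9a x2=0x61 x3=0xfb  N=1 Z=0
after  3: x0=0x37 x1=0x9a x2=0x66 x3=0xfb  N=0 Z=0
after  4: x0=0x37 x1=0xad x2=0x66 x3=0xfb  N=1 Z=0
after  5: x0=0x37 x1=0xad x2=0x95 x3=0xfb  N=1 Z=0
after  6: x0=0x37 x1=0xa2 x2=0x95 x3=0xfb  N=1 Z=0
after  7: x0=0x37 x1=0xa2 x2=0x95 x3=0xb7  N=1 Z=0
after  8: x0=0x37 x1=0xa2 x2=0xa2 x3=0xb7  N=1 Z=0
-- IRQ taken; context saved, return-PC = 9 --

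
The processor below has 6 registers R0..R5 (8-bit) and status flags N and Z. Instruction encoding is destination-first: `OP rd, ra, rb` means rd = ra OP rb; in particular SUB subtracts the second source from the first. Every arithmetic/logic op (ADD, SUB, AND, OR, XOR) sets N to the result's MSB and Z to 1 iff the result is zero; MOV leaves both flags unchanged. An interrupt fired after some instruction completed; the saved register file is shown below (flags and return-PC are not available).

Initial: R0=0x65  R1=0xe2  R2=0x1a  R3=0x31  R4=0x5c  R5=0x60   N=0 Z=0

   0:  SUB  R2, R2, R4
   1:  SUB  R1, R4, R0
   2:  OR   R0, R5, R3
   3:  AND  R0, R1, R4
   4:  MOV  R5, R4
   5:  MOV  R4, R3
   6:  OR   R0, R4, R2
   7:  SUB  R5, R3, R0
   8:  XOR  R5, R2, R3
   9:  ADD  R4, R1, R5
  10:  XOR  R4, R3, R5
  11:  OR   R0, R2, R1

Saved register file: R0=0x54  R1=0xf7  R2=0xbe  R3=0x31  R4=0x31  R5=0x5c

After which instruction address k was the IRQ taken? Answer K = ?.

after  0: R0=0x65 R1=0xe2 R2=0xbe R3=0x31 R4=0x5c R5=0x60  N=1 Z=0
after  1: R0=0x65 R1=0xf7 R2=0xbe R3=0x31 R4=0x5c R5=0x60  N=1 Z=0
after  2: R0=0x71 R1=0xf7 R2=0xbe R3=0x31 R4=0x5c R5=0x60  N=0 Z=0
after  3: R0=0x54 R1=0xf7 R2=0xbe R3=0x31 R4=0x5c R5=0x60  N=0 Z=0
after  4: R0=0x54 R1=0xf7 R2=0xbe R3=0x31 R4=0x5c R5=0x5c  N=0 Z=0
after  5: R0=0x54 R1=0xf7 R2=0xbe R3=0x31 R4=0x31 R5=0x5c  N=0 Z=0
-- IRQ taken; context saved, return-PC = 6 --

K = 5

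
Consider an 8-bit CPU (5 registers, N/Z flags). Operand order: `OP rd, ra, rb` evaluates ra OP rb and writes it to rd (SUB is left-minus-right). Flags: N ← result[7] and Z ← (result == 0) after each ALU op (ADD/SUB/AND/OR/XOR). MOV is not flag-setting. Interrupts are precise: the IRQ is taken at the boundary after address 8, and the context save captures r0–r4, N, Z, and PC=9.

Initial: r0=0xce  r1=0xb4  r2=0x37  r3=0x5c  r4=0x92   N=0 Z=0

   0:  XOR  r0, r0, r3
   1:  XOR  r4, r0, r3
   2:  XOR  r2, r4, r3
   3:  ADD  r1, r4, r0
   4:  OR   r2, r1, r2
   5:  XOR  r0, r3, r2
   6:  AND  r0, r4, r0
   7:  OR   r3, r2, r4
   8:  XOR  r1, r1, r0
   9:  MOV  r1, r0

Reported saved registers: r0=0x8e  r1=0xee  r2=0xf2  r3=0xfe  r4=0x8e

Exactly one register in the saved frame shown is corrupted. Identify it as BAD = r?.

BAD = r4

after  0: r0=0x92 r1=0xb4 r2=0x37 r3=0x5c r4=0x92  N=1 Z=0
after  1: r0=0x92 r1=0xb4 r2=0x37 r3=0x5c r4=0xce  N=1 Z=0
after  2: r0=0x92 r1=0xb4 r2=0x92 r3=0x5c r4=0xce  N=1 Z=0
after  3: r0=0x92 r1=0x60 r2=0x92 r3=0x5c r4=0xce  N=0 Z=0
after  4: r0=0x92 r1=0x60 r2=0xf2 r3=0x5c r4=0xce  N=1 Z=0
after  5: r0=0xae r1=0x60 r2=0xf2 r3=0x5c r4=0xce  N=1 Z=0
after  6: r0=0x8e r1=0x60 r2=0xf2 r3=0x5c r4=0xce  N=1 Z=0
after  7: r0=0x8e r1=0x60 r2=0xf2 r3=0xfe r4=0xce  N=1 Z=0
after  8: r0=0x8e r1=0xee r2=0xf2 r3=0xfe r4=0xce  N=1 Z=0
-- IRQ taken; context saved, return-PC = 9 --
mismatch: r4: reported 0x8e vs actual 0xce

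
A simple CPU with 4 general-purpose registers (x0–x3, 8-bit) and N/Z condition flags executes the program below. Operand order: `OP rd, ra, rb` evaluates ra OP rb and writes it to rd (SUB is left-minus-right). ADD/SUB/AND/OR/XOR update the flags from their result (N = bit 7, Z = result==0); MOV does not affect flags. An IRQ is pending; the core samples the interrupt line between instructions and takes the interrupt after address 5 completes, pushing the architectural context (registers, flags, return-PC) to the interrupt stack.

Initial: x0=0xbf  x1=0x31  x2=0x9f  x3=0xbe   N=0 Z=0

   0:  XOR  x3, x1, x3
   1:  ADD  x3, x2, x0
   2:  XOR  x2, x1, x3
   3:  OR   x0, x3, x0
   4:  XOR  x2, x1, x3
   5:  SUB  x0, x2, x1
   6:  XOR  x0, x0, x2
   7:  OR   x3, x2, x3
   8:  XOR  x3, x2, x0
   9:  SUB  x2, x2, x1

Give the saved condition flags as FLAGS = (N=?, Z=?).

after  0: x0=0xbf x1=0x31 x2=0x9f x3=0x8f  N=1 Z=0
after  1: x0=0xbf x1=0x31 x2=0x9f x3=0x5e  N=0 Z=0
after  2: x0=0xbf x1=0x31 x2=0x6f x3=0x5e  N=0 Z=0
after  3: x0=0xff x1=0x31 x2=0x6f x3=0x5e  N=1 Z=0
after  4: x0=0xff x1=0x31 x2=0x6f x3=0x5e  N=0 Z=0
after  5: x0=0x3e x1=0x31 x2=0x6f x3=0x5e  N=0 Z=0
-- IRQ taken; context saved, return-PC = 6 --

FLAGS = (N=0, Z=0)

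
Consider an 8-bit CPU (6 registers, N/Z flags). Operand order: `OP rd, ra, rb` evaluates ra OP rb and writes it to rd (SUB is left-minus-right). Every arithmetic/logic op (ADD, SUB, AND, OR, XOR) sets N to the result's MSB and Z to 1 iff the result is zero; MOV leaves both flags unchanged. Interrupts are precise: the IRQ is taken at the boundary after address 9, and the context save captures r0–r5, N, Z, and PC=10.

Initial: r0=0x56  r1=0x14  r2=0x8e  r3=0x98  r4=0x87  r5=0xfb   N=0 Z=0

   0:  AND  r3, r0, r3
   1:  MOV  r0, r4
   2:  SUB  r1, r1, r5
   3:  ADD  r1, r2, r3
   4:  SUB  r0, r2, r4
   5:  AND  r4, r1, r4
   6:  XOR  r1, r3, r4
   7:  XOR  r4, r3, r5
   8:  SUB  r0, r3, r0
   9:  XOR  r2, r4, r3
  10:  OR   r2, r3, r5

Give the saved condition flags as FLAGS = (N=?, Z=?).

after  0: r0=0x56 r1=0x14 r2=0x8e r3=0x10 r4=0x87 r5=0xfb  N=0 Z=0
after  1: r0=0x87 r1=0x14 r2=0x8e r3=0x10 r4=0x87 r5=0xfb  N=0 Z=0
after  2: r0=0x87 r1=0x19 r2=0x8e r3=0x10 r4=0x87 r5=0xfb  N=0 Z=0
after  3: r0=0x87 r1=0x9e r2=0x8e r3=0x10 r4=0x87 r5=0xfb  N=1 Z=0
after  4: r0=0x07 r1=0x9e r2=0x8e r3=0x10 r4=0x87 r5=0xfb  N=0 Z=0
after  5: r0=0x07 r1=0x9e r2=0x8e r3=0x10 r4=0x86 r5=0xfb  N=1 Z=0
after  6: r0=0x07 r1=0x96 r2=0x8e r3=0x10 r4=0x86 r5=0xfb  N=1 Z=0
after  7: r0=0x07 r1=0x96 r2=0x8e r3=0x10 r4=0xeb r5=0xfb  N=1 Z=0
after  8: r0=0x09 r1=0x96 r2=0x8e r3=0x10 r4=0xeb r5=0xfb  N=0 Z=0
after  9: r0=0x09 r1=0x96 r2=0xfb r3=0x10 r4=0xeb r5=0xfb  N=1 Z=0
-- IRQ taken; context saved, return-PC = 10 --

FLAGS = (N=1, Z=0)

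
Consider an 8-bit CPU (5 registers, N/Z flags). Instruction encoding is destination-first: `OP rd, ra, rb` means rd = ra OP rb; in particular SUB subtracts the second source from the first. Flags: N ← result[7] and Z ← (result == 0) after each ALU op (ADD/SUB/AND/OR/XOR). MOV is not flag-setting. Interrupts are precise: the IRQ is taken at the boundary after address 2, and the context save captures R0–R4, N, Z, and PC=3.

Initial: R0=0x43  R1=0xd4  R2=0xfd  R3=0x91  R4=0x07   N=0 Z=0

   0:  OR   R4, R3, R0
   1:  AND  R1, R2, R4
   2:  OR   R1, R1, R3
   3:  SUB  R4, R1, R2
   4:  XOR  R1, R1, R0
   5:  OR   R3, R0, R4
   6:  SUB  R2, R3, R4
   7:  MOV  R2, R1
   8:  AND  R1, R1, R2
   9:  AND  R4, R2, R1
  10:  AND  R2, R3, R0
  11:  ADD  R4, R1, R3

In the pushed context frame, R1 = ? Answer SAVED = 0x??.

after  0: R0=0x43 R1=0xd4 R2=0xfd R3=0x91 R4=0xd3  N=1 Z=0
after  1: R0=0x43 R1=0xd1 R2=0xfd R3=0x91 R4=0xd3  N=1 Z=0
after  2: R0=0x43 R1=0xd1 R2=0xfd R3=0x91 R4=0xd3  N=1 Z=0
-- IRQ taken; context saved, return-PC = 3 --

SAVED = 0xd1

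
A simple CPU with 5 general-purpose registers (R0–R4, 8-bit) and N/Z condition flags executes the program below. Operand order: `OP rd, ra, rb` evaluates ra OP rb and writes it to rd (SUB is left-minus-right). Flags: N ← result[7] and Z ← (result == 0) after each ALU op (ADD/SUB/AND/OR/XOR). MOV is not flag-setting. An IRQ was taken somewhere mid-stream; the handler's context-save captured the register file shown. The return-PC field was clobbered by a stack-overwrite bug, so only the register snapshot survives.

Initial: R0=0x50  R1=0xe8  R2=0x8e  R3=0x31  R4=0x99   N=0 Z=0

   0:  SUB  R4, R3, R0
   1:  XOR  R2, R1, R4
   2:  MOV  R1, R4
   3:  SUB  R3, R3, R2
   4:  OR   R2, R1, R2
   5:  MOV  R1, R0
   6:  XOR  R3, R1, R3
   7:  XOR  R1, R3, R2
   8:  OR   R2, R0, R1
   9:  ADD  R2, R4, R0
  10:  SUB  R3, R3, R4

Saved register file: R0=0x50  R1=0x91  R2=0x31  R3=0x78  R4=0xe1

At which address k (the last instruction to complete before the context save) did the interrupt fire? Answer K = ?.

after  0: R0=0x50 R1=0xe8 R2=0x8e R3=0x31 R4=0xe1  N=1 Z=0
after  1: R0=0x50 R1=0xe8 R2=0x09 R3=0x31 R4=0xe1  N=0 Z=0
after  2: R0=0x50 R1=0xe1 R2=0x09 R3=0x31 R4=0xe1  N=0 Z=0
after  3: R0=0x50 R1=0xe1 R2=0x09 R3=0x28 R4=0xe1  N=0 Z=0
after  4: R0=0x50 R1=0xe1 R2=0xe9 R3=0x28 R4=0xe1  N=1 Z=0
after  5: R0=0x50 R1=0x50 R2=0xe9 R3=0x28 R4=0xe1  N=1 Z=0
after  6: R0=0x50 R1=0x50 R2=0xe9 R3=0x78 R4=0xe1  N=0 Z=0
after  7: R0=0x50 R1=0x91 R2=0xe9 R3=0x78 R4=0xe1  N=1 Z=0
after  8: R0=0x50 R1=0x91 R2=0xd1 R3=0x78 R4=0xe1  N=1 Z=0
after  9: R0=0x50 R1=0x91 R2=0x31 R3=0x78 R4=0xe1  N=0 Z=0
-- IRQ taken; context saved, return-PC = 10 --

K = 9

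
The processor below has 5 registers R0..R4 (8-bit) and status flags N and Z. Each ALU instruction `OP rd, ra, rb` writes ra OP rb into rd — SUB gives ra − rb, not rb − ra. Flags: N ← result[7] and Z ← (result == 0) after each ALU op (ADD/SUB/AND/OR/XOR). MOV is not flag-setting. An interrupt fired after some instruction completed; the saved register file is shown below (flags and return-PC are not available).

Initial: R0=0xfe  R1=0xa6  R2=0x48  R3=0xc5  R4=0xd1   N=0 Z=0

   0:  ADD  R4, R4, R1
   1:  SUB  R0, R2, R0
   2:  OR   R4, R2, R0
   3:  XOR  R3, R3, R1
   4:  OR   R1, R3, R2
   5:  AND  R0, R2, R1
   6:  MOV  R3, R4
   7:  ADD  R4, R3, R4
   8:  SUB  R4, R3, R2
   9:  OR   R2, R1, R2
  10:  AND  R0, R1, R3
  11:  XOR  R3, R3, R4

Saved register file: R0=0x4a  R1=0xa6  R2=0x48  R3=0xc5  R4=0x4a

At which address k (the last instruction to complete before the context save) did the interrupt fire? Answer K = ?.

K = 2

after  0: R0=0xfe R1=0xa6 R2=0x48 R3=0xc5 R4=0x77  N=0 Z=0
after  1: R0=0x4a R1=0xa6 R2=0x48 R3=0xc5 R4=0x77  N=0 Z=0
after  2: R0=0x4a R1=0xa6 R2=0x48 R3=0xc5 R4=0x4a  N=0 Z=0
-- IRQ taken; context saved, return-PC = 3 --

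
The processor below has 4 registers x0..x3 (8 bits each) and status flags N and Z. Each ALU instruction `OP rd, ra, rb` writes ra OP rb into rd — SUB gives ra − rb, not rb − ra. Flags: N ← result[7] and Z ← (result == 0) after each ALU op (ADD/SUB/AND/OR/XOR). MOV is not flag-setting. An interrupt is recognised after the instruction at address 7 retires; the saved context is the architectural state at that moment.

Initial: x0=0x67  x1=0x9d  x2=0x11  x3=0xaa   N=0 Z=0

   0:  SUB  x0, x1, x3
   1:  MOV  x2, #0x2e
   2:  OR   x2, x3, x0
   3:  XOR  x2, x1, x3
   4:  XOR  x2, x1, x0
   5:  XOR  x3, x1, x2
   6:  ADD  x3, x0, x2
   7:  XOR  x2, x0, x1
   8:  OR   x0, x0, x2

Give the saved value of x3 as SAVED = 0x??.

SAVED = 0x61

after  0: x0=0xf3 x1=0x9d x2=0x11 x3=0xaa  N=1 Z=0
after  1: x0=0xf3 x1=0x9d x2=0x2e x3=0xaa  N=1 Z=0
after  2: x0=0xf3 x1=0x9d x2=0xfb x3=0xaa  N=1 Z=0
after  3: x0=0xf3 x1=0x9d x2=0x37 x3=0xaa  N=0 Z=0
after  4: x0=0xf3 x1=0x9d x2=0x6e x3=0xaa  N=0 Z=0
after  5: x0=0xf3 x1=0x9d x2=0x6e x3=0xf3  N=1 Z=0
after  6: x0=0xf3 x1=0x9d x2=0x6e x3=0x61  N=0 Z=0
after  7: x0=0xf3 x1=0x9d x2=0x6e x3=0x61  N=0 Z=0
-- IRQ taken; context saved, return-PC = 8 --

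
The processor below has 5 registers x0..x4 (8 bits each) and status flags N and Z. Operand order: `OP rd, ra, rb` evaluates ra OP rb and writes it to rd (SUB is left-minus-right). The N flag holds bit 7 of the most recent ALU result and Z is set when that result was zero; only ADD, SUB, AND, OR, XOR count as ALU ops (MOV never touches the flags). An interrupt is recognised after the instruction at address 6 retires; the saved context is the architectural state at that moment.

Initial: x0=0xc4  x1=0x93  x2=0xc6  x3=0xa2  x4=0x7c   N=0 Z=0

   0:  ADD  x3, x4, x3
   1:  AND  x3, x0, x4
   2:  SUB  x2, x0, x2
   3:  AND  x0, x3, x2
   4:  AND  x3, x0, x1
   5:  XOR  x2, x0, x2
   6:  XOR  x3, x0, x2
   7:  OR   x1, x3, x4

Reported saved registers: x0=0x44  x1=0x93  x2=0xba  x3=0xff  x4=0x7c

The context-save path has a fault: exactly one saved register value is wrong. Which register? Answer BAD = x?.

after  0: x0=0xc4 x1=0x93 x2=0xc6 x3=0x1e x4=0x7c  N=0 Z=0
after  1: x0=0xc4 x1=0x93 x2=0xc6 x3=0x44 x4=0x7c  N=0 Z=0
after  2: x0=0xc4 x1=0x93 x2=0xfe x3=0x44 x4=0x7c  N=1 Z=0
after  3: x0=0x44 x1=0x93 x2=0xfe x3=0x44 x4=0x7c  N=0 Z=0
after  4: x0=0x44 x1=0x93 x2=0xfe x3=0x00 x4=0x7c  N=0 Z=1
after  5: x0=0x44 x1=0x93 x2=0xba x3=0x00 x4=0x7c  N=1 Z=0
after  6: x0=0x44 x1=0x93 x2=0xba x3=0xfe x4=0x7c  N=1 Z=0
-- IRQ taken; context saved, return-PC = 7 --
mismatch: x3: reported 0xff vs actual 0xfe

BAD = x3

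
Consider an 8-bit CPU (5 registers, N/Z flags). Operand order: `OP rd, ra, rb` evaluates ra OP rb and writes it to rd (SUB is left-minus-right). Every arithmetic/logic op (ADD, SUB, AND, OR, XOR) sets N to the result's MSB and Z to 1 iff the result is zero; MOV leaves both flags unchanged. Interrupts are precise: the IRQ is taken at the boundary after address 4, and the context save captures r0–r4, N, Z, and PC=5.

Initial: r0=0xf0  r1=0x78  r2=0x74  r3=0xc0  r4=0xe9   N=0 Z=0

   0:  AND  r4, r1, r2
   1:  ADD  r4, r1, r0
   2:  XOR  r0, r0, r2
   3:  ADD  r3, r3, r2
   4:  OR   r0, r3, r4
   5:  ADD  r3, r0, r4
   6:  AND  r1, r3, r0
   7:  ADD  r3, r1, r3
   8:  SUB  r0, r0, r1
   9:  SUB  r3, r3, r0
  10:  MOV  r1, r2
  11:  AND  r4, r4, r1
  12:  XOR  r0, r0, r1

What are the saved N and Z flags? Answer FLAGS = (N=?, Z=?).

FLAGS = (N=0, Z=0)

after  0: r0=0xf0 r1=0x78 r2=0x74 r3=0xc0 r4=0x70  N=0 Z=0
after  1: r0=0xf0 r1=0x78 r2=0x74 r3=0xc0 r4=0x68  N=0 Z=0
after  2: r0=0x84 r1=0x78 r2=0x74 r3=0xc0 r4=0x68  N=1 Z=0
after  3: r0=0x84 r1=0x78 r2=0x74 r3=0x34 r4=0x68  N=0 Z=0
after  4: r0=0x7c r1=0x78 r2=0x74 r3=0x34 r4=0x68  N=0 Z=0
-- IRQ taken; context saved, return-PC = 5 --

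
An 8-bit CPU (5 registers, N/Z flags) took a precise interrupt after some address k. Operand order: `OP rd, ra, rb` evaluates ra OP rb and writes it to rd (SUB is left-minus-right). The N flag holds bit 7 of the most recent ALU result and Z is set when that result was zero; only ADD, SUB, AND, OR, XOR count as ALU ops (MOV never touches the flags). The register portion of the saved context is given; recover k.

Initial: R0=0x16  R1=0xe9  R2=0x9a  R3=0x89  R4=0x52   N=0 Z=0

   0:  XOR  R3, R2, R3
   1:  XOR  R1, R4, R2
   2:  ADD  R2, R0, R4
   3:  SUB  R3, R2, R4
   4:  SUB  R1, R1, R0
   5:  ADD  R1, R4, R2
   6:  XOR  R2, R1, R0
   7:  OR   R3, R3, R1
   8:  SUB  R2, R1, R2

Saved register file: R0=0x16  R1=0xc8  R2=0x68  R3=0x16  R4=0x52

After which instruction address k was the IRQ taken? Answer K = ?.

K = 3

after  0: R0=0x16 R1=0xe9 R2=0x9a R3=0x13 R4=0x52  N=0 Z=0
after  1: R0=0x16 R1=0xc8 R2=0x9a R3=0x13 R4=0x52  N=1 Z=0
after  2: R0=0x16 R1=0xc8 R2=0x68 R3=0x13 R4=0x52  N=0 Z=0
after  3: R0=0x16 R1=0xc8 R2=0x68 R3=0x16 R4=0x52  N=0 Z=0
-- IRQ taken; context saved, return-PC = 4 --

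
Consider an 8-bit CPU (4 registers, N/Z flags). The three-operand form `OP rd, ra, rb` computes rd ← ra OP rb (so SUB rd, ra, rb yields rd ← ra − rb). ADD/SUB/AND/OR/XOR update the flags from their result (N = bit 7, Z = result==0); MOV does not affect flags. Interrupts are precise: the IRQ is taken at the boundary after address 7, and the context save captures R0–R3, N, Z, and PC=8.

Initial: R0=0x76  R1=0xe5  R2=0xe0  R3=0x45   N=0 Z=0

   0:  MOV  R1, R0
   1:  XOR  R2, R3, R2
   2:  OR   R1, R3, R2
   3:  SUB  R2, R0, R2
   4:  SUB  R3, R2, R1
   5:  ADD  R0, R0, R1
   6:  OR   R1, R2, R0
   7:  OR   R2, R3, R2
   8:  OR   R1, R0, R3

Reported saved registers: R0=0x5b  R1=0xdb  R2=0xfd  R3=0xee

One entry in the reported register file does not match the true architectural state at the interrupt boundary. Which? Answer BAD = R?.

after  0: R0=0x76 R1=0x76 R2=0xe0 R3=0x45  N=0 Z=0
after  1: R0=0x76 R1=0x76 R2=0xa5 R3=0x45  N=1 Z=0
after  2: R0=0x76 R1=0xe5 R2=0xa5 R3=0x45  N=1 Z=0
after  3: R0=0x76 R1=0xe5 R2=0xd1 R3=0x45  N=1 Z=0
after  4: R0=0x76 R1=0xe5 R2=0xd1 R3=0xec  N=1 Z=0
after  5: R0=0x5b R1=0xe5 R2=0xd1 R3=0xec  N=0 Z=0
after  6: R0=0x5b R1=0xdb R2=0xd1 R3=0xec  N=1 Z=0
after  7: R0=0x5b R1=0xdb R2=0xfd R3=0xec  N=1 Z=0
-- IRQ taken; context saved, return-PC = 8 --
mismatch: R3: reported 0xee vs actual 0xec

BAD = R3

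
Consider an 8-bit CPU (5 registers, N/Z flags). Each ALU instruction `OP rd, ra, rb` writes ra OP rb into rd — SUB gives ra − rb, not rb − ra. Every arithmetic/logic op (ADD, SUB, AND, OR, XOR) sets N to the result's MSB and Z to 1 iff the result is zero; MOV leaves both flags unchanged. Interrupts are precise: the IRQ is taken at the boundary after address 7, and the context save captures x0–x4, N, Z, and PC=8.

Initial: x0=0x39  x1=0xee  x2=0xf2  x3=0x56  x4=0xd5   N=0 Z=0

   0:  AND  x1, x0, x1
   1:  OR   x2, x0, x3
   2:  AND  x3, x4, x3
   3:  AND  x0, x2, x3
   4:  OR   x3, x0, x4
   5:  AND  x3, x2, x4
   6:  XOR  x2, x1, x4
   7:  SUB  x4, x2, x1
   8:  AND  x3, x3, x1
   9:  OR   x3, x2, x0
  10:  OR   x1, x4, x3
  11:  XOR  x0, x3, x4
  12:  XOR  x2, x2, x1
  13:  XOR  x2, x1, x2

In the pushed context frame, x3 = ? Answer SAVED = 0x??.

SAVED = 0x55

after  0: x0=0x39 x1=0x28 x2=0xf2 x3=0x56 x4=0xd5  N=0 Z=0
after  1: x0=0x39 x1=0x28 x2=0x7f x3=0x56 x4=0xd5  N=0 Z=0
after  2: x0=0x39 x1=0x28 x2=0x7f x3=0x54 x4=0xd5  N=0 Z=0
after  3: x0=0x54 x1=0x28 x2=0x7f x3=0x54 x4=0xd5  N=0 Z=0
after  4: x0=0x54 x1=0x28 x2=0x7f x3=0xd5 x4=0xd5  N=1 Z=0
after  5: x0=0x54 x1=0x28 x2=0x7f x3=0x55 x4=0xd5  N=0 Z=0
after  6: x0=0x54 x1=0x28 x2=0xfd x3=0x55 x4=0xd5  N=1 Z=0
after  7: x0=0x54 x1=0x28 x2=0xfd x3=0x55 x4=0xd5  N=1 Z=0
-- IRQ taken; context saved, return-PC = 8 --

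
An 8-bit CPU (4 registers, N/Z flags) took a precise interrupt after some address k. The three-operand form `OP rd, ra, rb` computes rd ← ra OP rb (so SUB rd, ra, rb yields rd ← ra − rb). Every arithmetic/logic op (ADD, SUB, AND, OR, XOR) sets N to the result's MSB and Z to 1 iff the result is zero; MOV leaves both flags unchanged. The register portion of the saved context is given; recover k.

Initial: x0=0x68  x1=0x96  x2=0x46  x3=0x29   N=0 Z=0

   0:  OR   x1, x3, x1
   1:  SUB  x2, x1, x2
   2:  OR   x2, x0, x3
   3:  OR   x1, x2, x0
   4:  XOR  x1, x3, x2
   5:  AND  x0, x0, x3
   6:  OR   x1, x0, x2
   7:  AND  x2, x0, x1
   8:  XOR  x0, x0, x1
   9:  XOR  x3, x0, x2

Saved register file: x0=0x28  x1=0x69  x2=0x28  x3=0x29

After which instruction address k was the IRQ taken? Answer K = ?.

K = 7

after  0: x0=0x68 x1=0xbf x2=0x46 x3=0x29  N=1 Z=0
after  1: x0=0x68 x1=0xbf x2=0x79 x3=0x29  N=0 Z=0
after  2: x0=0x68 x1=0xbf x2=0x69 x3=0x29  N=0 Z=0
after  3: x0=0x68 x1=0x69 x2=0x69 x3=0x29  N=0 Z=0
after  4: x0=0x68 x1=0x40 x2=0x69 x3=0x29  N=0 Z=0
after  5: x0=0x28 x1=0x40 x2=0x69 x3=0x29  N=0 Z=0
after  6: x0=0x28 x1=0x69 x2=0x69 x3=0x29  N=0 Z=0
after  7: x0=0x28 x1=0x69 x2=0x28 x3=0x29  N=0 Z=0
-- IRQ taken; context saved, return-PC = 8 --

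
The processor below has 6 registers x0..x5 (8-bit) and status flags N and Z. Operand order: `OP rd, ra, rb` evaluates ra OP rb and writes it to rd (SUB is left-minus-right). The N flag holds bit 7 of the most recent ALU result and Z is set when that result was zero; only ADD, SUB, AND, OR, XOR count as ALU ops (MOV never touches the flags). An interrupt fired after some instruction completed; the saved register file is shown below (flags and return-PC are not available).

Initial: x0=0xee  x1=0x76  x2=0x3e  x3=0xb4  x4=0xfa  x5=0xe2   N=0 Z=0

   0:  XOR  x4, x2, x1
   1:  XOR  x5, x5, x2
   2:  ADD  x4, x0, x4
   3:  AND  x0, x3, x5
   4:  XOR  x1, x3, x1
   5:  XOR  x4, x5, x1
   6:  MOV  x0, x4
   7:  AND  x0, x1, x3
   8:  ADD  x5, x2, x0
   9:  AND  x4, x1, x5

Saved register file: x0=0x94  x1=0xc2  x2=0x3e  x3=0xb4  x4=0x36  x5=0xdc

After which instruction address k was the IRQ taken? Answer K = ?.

K = 4

after  0: x0=0xee x1=0x76 x2=0x3e x3=0xb4 x4=0x48 x5=0xe2  N=0 Z=0
after  1: x0=0xee x1=0x76 x2=0x3e x3=0xb4 x4=0x48 x5=0xdc  N=1 Z=0
after  2: x0=0xee x1=0x76 x2=0x3e x3=0xb4 x4=0x36 x5=0xdc  N=0 Z=0
after  3: x0=0x94 x1=0x76 x2=0x3e x3=0xb4 x4=0x36 x5=0xdc  N=1 Z=0
after  4: x0=0x94 x1=0xc2 x2=0x3e x3=0xb4 x4=0x36 x5=0xdc  N=1 Z=0
-- IRQ taken; context saved, return-PC = 5 --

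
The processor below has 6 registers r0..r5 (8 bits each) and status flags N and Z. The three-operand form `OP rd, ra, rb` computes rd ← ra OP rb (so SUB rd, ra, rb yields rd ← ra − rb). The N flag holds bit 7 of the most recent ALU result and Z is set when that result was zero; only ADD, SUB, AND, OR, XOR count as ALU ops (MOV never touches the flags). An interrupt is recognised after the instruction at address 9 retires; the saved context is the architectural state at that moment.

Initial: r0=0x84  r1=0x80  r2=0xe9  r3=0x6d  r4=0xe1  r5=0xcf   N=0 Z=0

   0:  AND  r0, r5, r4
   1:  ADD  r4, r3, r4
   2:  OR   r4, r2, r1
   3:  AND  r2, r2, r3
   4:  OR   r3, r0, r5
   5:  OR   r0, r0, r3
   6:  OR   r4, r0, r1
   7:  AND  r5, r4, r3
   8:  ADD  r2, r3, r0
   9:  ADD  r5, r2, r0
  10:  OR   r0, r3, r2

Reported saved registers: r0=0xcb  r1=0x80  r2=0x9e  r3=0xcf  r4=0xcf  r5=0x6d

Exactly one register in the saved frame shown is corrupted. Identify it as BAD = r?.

after  0: r0=0xc1 r1=0x80 r2=0xe9 r3=0x6d r4=0xe1 r5=0xcf  N=1 Z=0
after  1: r0=0xc1 r1=0x80 r2=0xe9 r3=0x6d r4=0x4e r5=0xcf  N=0 Z=0
after  2: r0=0xc1 r1=0x80 r2=0xe9 r3=0x6d r4=0xe9 r5=0xcf  N=1 Z=0
after  3: r0=0xc1 r1=0x80 r2=0x69 r3=0x6d r4=0xe9 r5=0xcf  N=0 Z=0
after  4: r0=0xc1 r1=0x80 r2=0x69 r3=0xcf r4=0xe9 r5=0xcf  N=1 Z=0
after  5: r0=0xcf r1=0x80 r2=0x69 r3=0xcf r4=0xe9 r5=0xcf  N=1 Z=0
after  6: r0=0xcf r1=0x80 r2=0x69 r3=0xcf r4=0xcf r5=0xcf  N=1 Z=0
after  7: r0=0xcf r1=0x80 r2=0x69 r3=0xcf r4=0xcf r5=0xcf  N=1 Z=0
after  8: r0=0xcf r1=0x80 r2=0x9e r3=0xcf r4=0xcf r5=0xcf  N=1 Z=0
after  9: r0=0xcf r1=0x80 r2=0x9e r3=0xcf r4=0xcf r5=0x6d  N=0 Z=0
-- IRQ taken; context saved, return-PC = 10 --
mismatch: r0: reported 0xcb vs actual 0xcf

BAD = r0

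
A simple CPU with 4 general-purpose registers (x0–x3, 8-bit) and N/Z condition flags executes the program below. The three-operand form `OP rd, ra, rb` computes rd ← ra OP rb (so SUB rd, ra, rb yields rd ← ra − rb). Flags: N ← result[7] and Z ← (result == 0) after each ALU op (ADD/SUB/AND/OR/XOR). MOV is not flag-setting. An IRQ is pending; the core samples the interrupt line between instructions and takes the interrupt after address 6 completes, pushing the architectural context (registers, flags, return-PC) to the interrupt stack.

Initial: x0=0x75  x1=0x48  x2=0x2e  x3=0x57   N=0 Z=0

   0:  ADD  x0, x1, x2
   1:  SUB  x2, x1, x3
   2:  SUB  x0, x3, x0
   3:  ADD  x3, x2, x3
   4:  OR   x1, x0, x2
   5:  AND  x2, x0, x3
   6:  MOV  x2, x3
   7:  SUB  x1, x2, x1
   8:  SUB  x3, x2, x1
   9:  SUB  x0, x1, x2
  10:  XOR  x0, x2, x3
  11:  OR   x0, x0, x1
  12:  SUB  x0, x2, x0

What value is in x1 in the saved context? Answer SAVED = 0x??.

SAVED = 0xf1

after  0: x0=0x76 x1=0x48 x2=0x2e x3=0x57  N=0 Z=0
after  1: x0=0x76 x1=0x48 x2=0xf1 x3=0x57  N=1 Z=0
after  2: x0=0xe1 x1=0x48 x2=0xf1 x3=0x57  N=1 Z=0
after  3: x0=0xe1 x1=0x48 x2=0xf1 x3=0x48  N=0 Z=0
after  4: x0=0xe1 x1=0xf1 x2=0xf1 x3=0x48  N=1 Z=0
after  5: x0=0xe1 x1=0xf1 x2=0x40 x3=0x48  N=0 Z=0
after  6: x0=0xe1 x1=0xf1 x2=0x48 x3=0x48  N=0 Z=0
-- IRQ taken; context saved, return-PC = 7 --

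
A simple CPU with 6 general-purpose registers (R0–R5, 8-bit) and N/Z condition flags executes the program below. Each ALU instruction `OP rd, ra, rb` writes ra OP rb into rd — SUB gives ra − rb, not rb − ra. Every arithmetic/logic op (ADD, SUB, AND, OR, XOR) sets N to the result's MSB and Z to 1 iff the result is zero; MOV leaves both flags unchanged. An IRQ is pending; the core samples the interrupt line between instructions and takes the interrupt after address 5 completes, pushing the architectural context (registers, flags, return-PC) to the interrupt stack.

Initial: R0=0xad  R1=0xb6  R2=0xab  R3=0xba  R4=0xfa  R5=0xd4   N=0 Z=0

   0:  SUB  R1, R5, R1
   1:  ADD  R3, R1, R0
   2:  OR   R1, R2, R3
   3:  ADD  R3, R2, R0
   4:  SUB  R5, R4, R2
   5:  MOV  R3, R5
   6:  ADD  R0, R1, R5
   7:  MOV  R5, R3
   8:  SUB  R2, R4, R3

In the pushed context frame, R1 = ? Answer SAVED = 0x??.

SAVED = 0xeb

after  0: R0=0xad R1=0x1e R2=0xab R3=0xba R4=0xfa R5=0xd4  N=0 Z=0
after  1: R0=0xad R1=0x1e R2=0xab R3=0xcb R4=0xfa R5=0xd4  N=1 Z=0
after  2: R0=0xad R1=0xeb R2=0xab R3=0xcb R4=0xfa R5=0xd4  N=1 Z=0
after  3: R0=0xad R1=0xeb R2=0xab R3=0x58 R4=0xfa R5=0xd4  N=0 Z=0
after  4: R0=0xad R1=0xeb R2=0xab R3=0x58 R4=0xfa R5=0x4f  N=0 Z=0
after  5: R0=0xad R1=0xeb R2=0xab R3=0x4f R4=0xfa R5=0x4f  N=0 Z=0
-- IRQ taken; context saved, return-PC = 6 --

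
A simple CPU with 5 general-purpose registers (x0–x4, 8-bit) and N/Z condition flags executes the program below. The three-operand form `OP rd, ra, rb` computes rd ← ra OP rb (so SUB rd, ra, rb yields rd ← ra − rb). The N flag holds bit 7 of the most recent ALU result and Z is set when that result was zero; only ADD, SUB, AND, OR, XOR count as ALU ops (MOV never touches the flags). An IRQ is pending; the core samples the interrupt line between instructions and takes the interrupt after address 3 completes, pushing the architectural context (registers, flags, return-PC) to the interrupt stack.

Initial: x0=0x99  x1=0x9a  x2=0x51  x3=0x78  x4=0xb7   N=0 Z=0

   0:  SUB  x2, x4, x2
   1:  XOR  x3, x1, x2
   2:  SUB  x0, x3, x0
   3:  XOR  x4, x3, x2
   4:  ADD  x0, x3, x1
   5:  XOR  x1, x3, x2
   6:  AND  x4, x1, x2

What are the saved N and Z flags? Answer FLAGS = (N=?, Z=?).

FLAGS = (N=1, Z=0)

after  0: x0=0x99 x1=0x9a x2=0x66 x3=0x78 x4=0xb7  N=0 Z=0
after  1: x0=0x99 x1=0x9a x2=0x66 x3=0xfc x4=0xb7  N=1 Z=0
after  2: x0=0x63 x1=0x9a x2=0x66 x3=0xfc x4=0xb7  N=0 Z=0
after  3: x0=0x63 x1=0x9a x2=0x66 x3=0xfc x4=0x9a  N=1 Z=0
-- IRQ taken; context saved, return-PC = 4 --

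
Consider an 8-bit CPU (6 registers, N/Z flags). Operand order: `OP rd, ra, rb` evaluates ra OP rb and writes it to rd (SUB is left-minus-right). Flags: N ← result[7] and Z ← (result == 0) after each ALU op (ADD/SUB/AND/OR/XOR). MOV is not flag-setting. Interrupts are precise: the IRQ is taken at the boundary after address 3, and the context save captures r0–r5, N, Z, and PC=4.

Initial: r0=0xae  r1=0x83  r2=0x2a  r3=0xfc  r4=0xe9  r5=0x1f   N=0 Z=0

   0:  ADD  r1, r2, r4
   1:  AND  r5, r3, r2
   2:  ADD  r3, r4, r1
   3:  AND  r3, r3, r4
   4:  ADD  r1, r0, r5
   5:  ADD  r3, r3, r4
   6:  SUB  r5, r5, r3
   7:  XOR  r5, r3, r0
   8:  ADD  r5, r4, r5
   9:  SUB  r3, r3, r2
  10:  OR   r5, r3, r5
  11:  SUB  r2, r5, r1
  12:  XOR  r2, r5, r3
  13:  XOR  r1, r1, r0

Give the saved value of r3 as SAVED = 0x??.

after  0: r0=0xae r1=0x13 r2=0x2a r3=0xfc r4=0xe9 r5=0x1f  N=0 Z=0
after  1: r0=0xae r1=0x13 r2=0x2a r3=0xfc r4=0xe9 r5=0x28  N=0 Z=0
after  2: r0=0xae r1=0x13 r2=0x2a r3=0xfc r4=0xe9 r5=0x28  N=1 Z=0
after  3: r0=0xae r1=0x13 r2=0x2a r3=0xe8 r4=0xe9 r5=0x28  N=1 Z=0
-- IRQ taken; context saved, return-PC = 4 --

SAVED = 0xe8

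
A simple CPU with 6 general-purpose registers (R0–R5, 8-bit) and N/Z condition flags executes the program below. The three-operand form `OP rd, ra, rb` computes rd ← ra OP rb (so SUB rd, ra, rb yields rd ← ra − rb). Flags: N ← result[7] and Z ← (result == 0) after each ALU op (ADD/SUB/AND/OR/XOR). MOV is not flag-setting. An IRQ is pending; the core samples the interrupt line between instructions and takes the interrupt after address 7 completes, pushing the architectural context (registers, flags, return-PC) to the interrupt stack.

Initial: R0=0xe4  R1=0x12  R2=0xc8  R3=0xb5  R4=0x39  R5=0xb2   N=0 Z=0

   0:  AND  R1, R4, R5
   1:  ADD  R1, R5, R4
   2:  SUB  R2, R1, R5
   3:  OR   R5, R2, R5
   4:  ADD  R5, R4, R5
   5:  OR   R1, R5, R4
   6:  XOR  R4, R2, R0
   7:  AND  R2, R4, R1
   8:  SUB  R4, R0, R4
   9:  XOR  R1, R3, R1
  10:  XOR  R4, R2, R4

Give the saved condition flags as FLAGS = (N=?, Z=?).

after  0: R0=0xe4 R1=0x30 R2=0xc8 R3=0xb5 R4=0x39 R5=0xb2  N=0 Z=0
after  1: R0=0xe4 R1=0xeb R2=0xc8 R3=0xb5 R4=0x39 R5=0xb2  N=1 Z=0
after  2: R0=0xe4 R1=0xeb R2=0x39 R3=0xb5 R4=0x39 R5=0xb2  N=0 Z=0
after  3: R0=0xe4 R1=0xeb R2=0x39 R3=0xb5 R4=0x39 R5=0xbb  N=1 Z=0
after  4: R0=0xe4 R1=0xeb R2=0x39 R3=0xb5 R4=0x39 R5=0xf4  N=1 Z=0
after  5: R0=0xe4 R1=0xfd R2=0x39 R3=0xb5 R4=0x39 R5=0xf4  N=1 Z=0
after  6: R0=0xe4 R1=0xfd R2=0x39 R3=0xb5 R4=0xdd R5=0xf4  N=1 Z=0
after  7: R0=0xe4 R1=0xfd R2=0xdd R3=0xb5 R4=0xdd R5=0xf4  N=1 Z=0
-- IRQ taken; context saved, return-PC = 8 --

FLAGS = (N=1, Z=0)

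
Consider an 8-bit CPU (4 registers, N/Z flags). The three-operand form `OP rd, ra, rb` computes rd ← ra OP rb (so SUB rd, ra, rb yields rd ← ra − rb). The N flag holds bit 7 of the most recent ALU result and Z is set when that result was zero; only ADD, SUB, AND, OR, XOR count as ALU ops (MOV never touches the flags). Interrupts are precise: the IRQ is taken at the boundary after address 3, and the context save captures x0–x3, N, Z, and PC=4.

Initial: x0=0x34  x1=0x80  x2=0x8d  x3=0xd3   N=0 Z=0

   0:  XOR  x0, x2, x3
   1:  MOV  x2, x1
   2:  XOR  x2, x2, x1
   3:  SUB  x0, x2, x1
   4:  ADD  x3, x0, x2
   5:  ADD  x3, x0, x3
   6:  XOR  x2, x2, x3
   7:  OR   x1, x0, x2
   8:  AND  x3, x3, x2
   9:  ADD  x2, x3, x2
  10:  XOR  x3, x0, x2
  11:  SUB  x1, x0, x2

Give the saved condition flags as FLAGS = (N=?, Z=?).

FLAGS = (N=1, Z=0)

after  0: x0=0x5e x1=0x80 x2=0x8d x3=0xd3  N=0 Z=0
after  1: x0=0x5e x1=0x80 x2=0x80 x3=0xd3  N=0 Z=0
after  2: x0=0x5e x1=0x80 x2=0x00 x3=0xd3  N=0 Z=1
after  3: x0=0x80 x1=0x80 x2=0x00 x3=0xd3  N=1 Z=0
-- IRQ taken; context saved, return-PC = 4 --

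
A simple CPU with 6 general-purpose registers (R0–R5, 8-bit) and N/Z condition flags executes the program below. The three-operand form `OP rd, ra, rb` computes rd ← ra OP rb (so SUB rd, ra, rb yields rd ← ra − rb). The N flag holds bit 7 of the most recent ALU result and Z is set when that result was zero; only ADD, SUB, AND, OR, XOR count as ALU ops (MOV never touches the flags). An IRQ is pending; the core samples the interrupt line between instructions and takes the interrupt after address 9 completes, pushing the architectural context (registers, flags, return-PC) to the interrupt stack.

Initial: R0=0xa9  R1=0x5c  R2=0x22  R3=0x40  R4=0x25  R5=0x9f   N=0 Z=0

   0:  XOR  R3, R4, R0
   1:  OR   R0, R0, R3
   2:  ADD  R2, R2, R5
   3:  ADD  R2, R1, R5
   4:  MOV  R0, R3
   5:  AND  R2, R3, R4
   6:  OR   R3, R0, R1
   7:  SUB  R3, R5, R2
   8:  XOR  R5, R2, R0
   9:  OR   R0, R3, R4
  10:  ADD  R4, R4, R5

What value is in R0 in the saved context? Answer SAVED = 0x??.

SAVED = 0xbf

after  0: R0=0xa9 R1=0x5c R2=0x22 R3=0x8c R4=0x25 R5=0x9f  N=1 Z=0
after  1: R0=0xad R1=0x5c R2=0x22 R3=0x8c R4=0x25 R5=0x9f  N=1 Z=0
after  2: R0=0xad R1=0x5c R2=0xc1 R3=0x8c R4=0x25 R5=0x9f  N=1 Z=0
after  3: R0=0xad R1=0x5c R2=0xfb R3=0x8c R4=0x25 R5=0x9f  N=1 Z=0
after  4: R0=0x8c R1=0x5c R2=0xfb R3=0x8c R4=0x25 R5=0x9f  N=1 Z=0
after  5: R0=0x8c R1=0x5c R2=0x04 R3=0x8c R4=0x25 R5=0x9f  N=0 Z=0
after  6: R0=0x8c R1=0x5c R2=0x04 R3=0xdc R4=0x25 R5=0x9f  N=1 Z=0
after  7: R0=0x8c R1=0x5c R2=0x04 R3=0x9b R4=0x25 R5=0x9f  N=1 Z=0
after  8: R0=0x8c R1=0x5c R2=0x04 R3=0x9b R4=0x25 R5=0x88  N=1 Z=0
after  9: R0=0xbf R1=0x5c R2=0x04 R3=0x9b R4=0x25 R5=0x88  N=1 Z=0
-- IRQ taken; context saved, return-PC = 10 --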